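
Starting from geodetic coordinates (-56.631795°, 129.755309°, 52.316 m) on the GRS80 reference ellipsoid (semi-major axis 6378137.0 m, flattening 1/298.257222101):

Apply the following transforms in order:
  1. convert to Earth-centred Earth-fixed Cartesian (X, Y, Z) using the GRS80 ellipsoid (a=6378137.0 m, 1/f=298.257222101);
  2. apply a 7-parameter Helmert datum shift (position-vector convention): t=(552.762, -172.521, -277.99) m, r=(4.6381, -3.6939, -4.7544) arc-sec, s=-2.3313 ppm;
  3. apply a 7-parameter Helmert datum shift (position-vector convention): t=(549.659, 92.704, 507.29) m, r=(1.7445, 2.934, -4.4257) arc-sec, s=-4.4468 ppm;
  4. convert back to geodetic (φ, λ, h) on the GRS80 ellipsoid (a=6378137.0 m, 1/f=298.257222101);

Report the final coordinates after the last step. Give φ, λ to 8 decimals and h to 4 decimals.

start: φ=-56.631795°, λ=129.755309°, h=52.316 m
→ ECEF (a=6378137.000, f=1/298.257222101): X=-2248731.4213, Y=2703296.1058, Z=-5303502.1390
→ Helmert 7p (PV): X=-2248016.1283, Y=2703288.3707, Z=-5303747.2498
→ Helmert 7p (PV): X=-2247473.9127, Y=2703462.1445, Z=-5303161.5353
→ geod (Bowring, a=6378137.000): φ=-56.63518580°, λ=129.73782305°, h=-604.1489 m

φ=-56.63518580°, λ=129.73782305°, h=-604.1489 m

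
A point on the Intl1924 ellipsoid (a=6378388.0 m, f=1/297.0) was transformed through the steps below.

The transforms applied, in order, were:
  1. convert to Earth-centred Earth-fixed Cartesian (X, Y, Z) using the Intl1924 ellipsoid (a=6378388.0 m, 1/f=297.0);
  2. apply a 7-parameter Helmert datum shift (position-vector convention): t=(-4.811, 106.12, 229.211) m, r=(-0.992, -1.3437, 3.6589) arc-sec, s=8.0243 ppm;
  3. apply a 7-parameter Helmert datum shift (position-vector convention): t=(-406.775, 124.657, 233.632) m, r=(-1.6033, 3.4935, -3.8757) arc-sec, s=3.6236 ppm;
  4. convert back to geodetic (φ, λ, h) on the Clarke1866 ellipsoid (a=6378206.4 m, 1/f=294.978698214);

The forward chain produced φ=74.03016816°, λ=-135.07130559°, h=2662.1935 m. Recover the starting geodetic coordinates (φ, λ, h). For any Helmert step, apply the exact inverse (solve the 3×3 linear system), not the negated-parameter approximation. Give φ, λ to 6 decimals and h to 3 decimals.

φ=74.028511°, λ=-135.056165°, h=1790.611 m

start: φ=74.030168°, λ=-135.071306°, h=2662.193 m
→ ECEF (a=6378206.400, f=1/294.978698214): X=-1246828.3429, Y=-1243728.7998, Z=6112246.0056
→ Helmert⁻¹: X=-1246497.1963, Y=-1243919.8796, Z=6111959.4453
→ Helmert⁻¹: X=-1246464.6365, Y=-1244023.2996, Z=6111683.3295
→ geod (Bowring, a=6378388.000): φ=74.02851100°, λ=-135.05616500°, h=1790.6110 m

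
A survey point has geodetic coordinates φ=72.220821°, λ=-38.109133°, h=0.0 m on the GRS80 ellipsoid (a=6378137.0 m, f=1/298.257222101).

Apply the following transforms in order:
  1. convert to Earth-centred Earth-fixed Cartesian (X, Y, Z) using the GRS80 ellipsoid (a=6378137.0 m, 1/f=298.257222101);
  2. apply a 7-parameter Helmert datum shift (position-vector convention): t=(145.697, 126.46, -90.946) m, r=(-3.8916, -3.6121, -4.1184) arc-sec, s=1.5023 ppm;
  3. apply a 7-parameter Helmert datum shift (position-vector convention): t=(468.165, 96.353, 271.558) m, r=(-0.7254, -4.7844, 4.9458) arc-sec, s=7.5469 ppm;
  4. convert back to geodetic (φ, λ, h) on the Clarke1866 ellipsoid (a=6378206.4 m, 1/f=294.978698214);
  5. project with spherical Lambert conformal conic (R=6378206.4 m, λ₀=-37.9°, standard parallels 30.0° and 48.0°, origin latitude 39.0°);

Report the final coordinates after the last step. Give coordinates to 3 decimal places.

E=-8192.655 m, N=3917858.721 m

start: φ=72.220821°, λ=-38.109133°, h=0.000 m
→ ECEF (a=6378137.000, f=1/298.257222101): X=1537083.5747, Y=-1205623.1729, Z=6051255.5401
→ Helmert 7p (PV): X=1537101.5392, Y=-1205415.0452, Z=6051223.3489
→ Helmert 7p (PV): X=1537469.8464, Y=-1205269.6512, Z=6051580.4681
→ geod (Bowring, a=6378206.400): φ=72.22222089°, λ=-38.09398317°, h=481.8802 m
→ lcc (R=6378206.4, λ₀=-37.9°): E=-8192.6545, N=3917858.7209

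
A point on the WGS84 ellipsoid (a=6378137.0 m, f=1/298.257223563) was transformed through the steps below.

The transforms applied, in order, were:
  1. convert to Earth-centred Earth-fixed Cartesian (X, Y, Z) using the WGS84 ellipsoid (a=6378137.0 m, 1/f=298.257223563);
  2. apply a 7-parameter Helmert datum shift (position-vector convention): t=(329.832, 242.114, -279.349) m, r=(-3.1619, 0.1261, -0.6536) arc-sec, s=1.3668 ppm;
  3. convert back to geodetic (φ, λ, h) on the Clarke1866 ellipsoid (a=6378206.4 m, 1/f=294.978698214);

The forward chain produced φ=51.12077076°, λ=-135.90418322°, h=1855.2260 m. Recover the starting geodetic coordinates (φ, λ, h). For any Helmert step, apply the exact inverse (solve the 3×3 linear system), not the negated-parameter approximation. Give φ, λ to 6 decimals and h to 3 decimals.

φ=51.116785°, λ=-135.904049°, h=2243.612 m

start: φ=51.120771°, λ=-135.904183°, h=1855.226 m
→ ECEF (a=6378206.400, f=1/294.978698214): X=-2881957.8769, Y=-2792403.4923, Z=4943229.0877
→ Helmert⁻¹: X=-2882277.9421, Y=-2792726.7024, Z=4943457.1072
→ geod (Bowring, a=6378137.000): φ=51.11678500°, λ=-135.90404900°, h=2243.6120 m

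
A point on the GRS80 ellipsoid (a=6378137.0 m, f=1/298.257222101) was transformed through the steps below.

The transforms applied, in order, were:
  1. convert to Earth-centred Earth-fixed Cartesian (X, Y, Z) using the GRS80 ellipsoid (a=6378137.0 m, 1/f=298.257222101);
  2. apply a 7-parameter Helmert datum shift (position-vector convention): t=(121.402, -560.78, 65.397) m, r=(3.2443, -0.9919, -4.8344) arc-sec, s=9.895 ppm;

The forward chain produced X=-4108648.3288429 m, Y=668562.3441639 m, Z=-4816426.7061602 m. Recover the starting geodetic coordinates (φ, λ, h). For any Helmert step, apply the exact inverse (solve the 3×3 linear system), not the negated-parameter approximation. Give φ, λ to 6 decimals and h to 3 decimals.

start: X=-4108648.3288, Y=668562.3442, Z=-4816426.7062 m
→ Helmert⁻¹: X=-4108767.9152, Y=668944.4458, Z=-4816435.2076
→ geod (Bowring, a=6378137.000): φ=-49.35329000°, λ=170.75286500°, h=251.9440 m

φ=-49.353290°, λ=170.752865°, h=251.944 m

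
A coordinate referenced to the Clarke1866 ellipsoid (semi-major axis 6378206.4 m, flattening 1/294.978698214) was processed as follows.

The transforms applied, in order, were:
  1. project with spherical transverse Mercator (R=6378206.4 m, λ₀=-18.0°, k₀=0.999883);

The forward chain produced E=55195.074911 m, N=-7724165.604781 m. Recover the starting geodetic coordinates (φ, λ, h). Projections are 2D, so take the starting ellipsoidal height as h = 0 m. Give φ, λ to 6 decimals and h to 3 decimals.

φ=-69.389018°, λ=-16.591232°, h=0.000 m

start: E=55195.0749, N=-7724165.6048 m
→ tm⁻¹: φ=-69.38901800°, λ=-16.59123200°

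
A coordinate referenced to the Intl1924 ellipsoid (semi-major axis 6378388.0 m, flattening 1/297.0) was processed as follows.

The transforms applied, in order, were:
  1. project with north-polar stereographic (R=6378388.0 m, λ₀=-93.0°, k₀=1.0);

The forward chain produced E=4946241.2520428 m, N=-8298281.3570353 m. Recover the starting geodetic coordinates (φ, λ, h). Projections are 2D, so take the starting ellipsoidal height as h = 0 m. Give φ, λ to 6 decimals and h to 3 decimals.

φ=15.727437°, λ=-62.202686°, h=0.000 m

start: E=4946241.2520, N=-8298281.3570 m
→ stereo⁻¹: φ=15.72743700°, λ=-62.20268600°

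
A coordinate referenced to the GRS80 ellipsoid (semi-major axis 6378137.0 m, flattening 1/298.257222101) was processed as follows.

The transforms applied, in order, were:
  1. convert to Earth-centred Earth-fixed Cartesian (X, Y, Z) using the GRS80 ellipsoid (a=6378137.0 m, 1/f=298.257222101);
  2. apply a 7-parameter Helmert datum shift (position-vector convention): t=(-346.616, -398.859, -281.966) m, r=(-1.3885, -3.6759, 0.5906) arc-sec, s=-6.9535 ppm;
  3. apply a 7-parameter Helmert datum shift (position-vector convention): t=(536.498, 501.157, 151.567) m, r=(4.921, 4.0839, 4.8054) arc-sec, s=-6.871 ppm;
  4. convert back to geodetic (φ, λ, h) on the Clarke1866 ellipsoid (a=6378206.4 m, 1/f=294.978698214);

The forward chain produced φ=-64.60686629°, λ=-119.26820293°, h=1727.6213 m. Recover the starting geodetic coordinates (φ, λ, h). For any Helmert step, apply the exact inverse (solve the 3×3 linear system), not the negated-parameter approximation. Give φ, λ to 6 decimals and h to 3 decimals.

start: φ=-64.606866°, λ=-119.268203°, h=1727.621 m
→ ECEF (a=6378206.400, f=1/294.978698214): X=-1341279.5975, Y=-2393243.2521, Z=-5740419.0993
→ Helmert⁻¹: X=-1341767.4262, Y=-2393866.5541, Z=-5740579.5640
→ Helmert⁻¹: X=-1341539.2909, Y=-2393441.8551, Z=-5740329.7173
→ geod (Bowring, a=6378137.000): φ=-64.60243400°, λ=-119.27090600°, h=1650.9920 m

φ=-64.602434°, λ=-119.270906°, h=1650.992 m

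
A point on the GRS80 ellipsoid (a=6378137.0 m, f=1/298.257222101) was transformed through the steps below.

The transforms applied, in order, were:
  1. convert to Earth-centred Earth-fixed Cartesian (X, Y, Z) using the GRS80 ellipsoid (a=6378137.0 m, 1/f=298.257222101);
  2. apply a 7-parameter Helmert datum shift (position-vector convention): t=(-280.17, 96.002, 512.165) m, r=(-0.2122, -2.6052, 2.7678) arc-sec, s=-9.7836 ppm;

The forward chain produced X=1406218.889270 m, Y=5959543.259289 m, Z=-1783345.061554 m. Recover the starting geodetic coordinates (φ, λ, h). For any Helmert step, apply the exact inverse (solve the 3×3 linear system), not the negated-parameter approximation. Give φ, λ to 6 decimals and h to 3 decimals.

φ=-16.346094°, λ=76.719971°, h=1332.883 m

start: X=1406218.8893, Y=5959543.2593, Z=-1783345.0616 m
→ Helmert⁻¹: X=1406570.2573, Y=5959488.5236, Z=-1783886.3138
→ geod (Bowring, a=6378137.000): φ=-16.34609400°, λ=76.71997100°, h=1332.8830 m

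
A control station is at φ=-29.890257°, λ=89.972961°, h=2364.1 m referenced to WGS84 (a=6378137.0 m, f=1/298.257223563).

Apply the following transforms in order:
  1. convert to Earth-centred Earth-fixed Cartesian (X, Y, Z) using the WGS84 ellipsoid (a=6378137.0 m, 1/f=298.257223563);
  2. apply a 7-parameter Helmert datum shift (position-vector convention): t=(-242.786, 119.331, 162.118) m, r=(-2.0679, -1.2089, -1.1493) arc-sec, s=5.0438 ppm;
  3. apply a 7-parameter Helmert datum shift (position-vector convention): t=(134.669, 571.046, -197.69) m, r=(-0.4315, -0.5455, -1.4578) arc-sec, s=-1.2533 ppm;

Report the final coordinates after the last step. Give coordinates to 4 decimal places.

X=2601.4830 m, Y=5537051.1771 m, Z=-3161125.3090 m

start: φ=-29.890257°, λ=89.972961°, h=2364.100 m
→ ECEF (a=6378137.000, f=1/298.257223563): X=2612.7254, Y=5536378.1496, Z=-3161010.6896
→ Helmert 7p (PV): X=2419.3278, Y=5536493.6997, Z=-3160920.0048
→ Helmert 7p (PV): X=2601.4830, Y=5537051.1771, Z=-3161125.3090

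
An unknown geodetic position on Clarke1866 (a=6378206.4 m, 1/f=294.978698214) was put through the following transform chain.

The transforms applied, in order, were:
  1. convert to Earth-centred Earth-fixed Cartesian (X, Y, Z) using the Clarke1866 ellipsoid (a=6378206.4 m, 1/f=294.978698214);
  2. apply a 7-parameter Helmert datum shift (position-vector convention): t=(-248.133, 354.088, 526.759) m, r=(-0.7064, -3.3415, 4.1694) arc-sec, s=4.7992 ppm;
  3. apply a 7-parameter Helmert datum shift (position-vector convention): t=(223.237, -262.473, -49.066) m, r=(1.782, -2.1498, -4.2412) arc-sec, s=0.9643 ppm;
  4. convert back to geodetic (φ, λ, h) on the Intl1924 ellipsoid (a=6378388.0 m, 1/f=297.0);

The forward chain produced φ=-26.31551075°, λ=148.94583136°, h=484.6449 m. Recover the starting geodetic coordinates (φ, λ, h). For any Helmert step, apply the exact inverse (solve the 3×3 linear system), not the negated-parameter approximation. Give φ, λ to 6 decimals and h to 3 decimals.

φ=-26.319542°, λ=148.947021°, h=808.193 m

start: φ=-26.315511°, λ=148.945831°, h=484.645 m
→ ECEF (a=6378388.000, f=1/297.0): X=-4901569.9910, Y=2951471.0604, Z=-2810690.6782
→ Helmert⁻¹: X=-4901878.4856, Y=2951605.6130, Z=-2810613.3119
→ Helmert⁻¹: X=-4901592.7097, Y=2951346.0684, Z=-2811037.0662
→ geod (Bowring, a=6378206.400): φ=-26.31954200°, λ=148.94702100°, h=808.1930 m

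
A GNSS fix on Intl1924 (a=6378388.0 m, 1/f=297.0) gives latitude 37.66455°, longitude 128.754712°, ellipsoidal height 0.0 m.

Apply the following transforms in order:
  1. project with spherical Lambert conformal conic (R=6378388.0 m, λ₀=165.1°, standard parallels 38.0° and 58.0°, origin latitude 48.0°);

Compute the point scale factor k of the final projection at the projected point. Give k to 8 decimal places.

1.00099121

start: φ=37.664550°, λ=128.754712°, h=0.000 m
→ into lcc (λ₀=165.1°): φ=37.66455000°, λ−λ₀=-36.34528800°
scale k = 1.00099121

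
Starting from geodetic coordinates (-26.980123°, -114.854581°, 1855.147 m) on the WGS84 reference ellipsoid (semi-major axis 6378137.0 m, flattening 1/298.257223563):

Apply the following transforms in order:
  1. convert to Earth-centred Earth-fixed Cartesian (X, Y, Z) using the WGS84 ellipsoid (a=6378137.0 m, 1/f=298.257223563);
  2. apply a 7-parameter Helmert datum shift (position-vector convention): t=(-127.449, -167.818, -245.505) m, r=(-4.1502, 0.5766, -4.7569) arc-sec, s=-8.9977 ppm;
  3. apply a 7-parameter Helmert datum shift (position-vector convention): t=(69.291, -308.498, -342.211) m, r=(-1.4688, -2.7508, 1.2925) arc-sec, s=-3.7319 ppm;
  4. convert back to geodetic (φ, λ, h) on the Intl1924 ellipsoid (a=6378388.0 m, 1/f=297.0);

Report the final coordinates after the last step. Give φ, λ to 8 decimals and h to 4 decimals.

start: φ=-26.980123°, λ=-114.854581°, h=1855.147 m
→ ECEF (a=6378137.000, f=1/298.257223563): X=-2391408.0525, Y=-5162559.6945, Z=-2877094.6618
→ Helmert 7p (PV): X=-2391641.0854, Y=-5162683.7997, Z=-2877203.7210
→ Helmert 7p (PV): X=-2391492.1477, Y=-5163008.5059, Z=-2877530.3269
→ geod (Bowring, a=6378388.000): φ=-26.98247937°, λ=-114.85344981°, h=2214.9810 m

φ=-26.98247937°, λ=-114.85344981°, h=2214.9810 m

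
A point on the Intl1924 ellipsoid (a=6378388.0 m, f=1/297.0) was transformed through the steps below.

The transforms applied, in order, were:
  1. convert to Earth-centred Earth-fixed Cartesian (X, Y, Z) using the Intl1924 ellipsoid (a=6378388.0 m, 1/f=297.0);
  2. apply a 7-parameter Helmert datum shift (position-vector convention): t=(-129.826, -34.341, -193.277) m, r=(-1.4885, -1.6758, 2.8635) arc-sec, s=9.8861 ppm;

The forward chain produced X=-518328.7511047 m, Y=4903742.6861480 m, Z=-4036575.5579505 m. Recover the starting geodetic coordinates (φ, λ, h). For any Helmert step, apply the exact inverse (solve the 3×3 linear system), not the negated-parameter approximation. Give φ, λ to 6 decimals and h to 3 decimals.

start: X=-518328.7511, Y=4903742.6861, Z=-4036575.5580 m
→ Helmert⁻¹: X=-518158.5180, Y=4903764.8696, Z=-4036302.7797
→ geod (Bowring, a=6378388.000): φ=-39.49137800°, λ=96.03180200°, h=2627.4260 m

φ=-39.491378°, λ=96.031802°, h=2627.426 m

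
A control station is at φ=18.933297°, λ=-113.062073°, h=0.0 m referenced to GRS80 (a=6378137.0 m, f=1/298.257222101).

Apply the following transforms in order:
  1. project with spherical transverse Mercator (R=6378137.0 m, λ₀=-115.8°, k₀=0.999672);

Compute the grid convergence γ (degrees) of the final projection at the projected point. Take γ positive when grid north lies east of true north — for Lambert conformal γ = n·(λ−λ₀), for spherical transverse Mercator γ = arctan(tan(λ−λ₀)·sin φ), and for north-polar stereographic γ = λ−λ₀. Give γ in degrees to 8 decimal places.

0.88897290

start: φ=18.933297°, λ=-113.062073°, h=0.000 m
→ into tm (λ₀=-115.8°): φ=18.93329700°, λ−λ₀=2.73792700°
convergence γ = 0.88897290°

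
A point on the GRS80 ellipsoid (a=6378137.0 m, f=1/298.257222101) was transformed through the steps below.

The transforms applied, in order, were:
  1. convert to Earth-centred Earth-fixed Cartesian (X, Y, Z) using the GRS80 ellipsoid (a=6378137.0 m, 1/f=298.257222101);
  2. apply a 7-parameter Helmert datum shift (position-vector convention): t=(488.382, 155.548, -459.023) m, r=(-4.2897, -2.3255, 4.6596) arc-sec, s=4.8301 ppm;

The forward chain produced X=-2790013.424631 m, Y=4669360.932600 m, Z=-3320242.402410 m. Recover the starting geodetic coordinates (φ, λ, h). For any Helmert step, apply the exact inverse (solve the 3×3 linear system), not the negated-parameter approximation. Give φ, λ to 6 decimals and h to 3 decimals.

φ=-31.566088°, λ=120.862880°, h=202.557 m

start: X=-2790013.4246, Y=4669360.9326, Z=-3320242.4024 m
→ Helmert⁻¹: X=-2790420.2734, Y=4669314.9073, Z=-3319638.7765
→ geod (Bowring, a=6378137.000): φ=-31.56608800°, λ=120.86288000°, h=202.5570 m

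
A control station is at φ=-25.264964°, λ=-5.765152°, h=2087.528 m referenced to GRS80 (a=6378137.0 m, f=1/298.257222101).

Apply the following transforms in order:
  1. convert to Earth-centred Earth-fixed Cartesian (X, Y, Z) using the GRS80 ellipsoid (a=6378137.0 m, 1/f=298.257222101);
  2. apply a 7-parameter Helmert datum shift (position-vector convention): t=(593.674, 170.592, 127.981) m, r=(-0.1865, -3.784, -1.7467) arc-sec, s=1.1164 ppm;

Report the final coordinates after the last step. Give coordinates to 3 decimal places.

X=5744878.798 m, Y=-579829.612 m, Z=-2706307.147 m

start: φ=-25.264964°, λ=-5.765152°, h=2087.528 m
→ ECEF (a=6378137.000, f=1/298.257222101): X=5744233.9696, Y=-579948.4653, Z=-2706538.0111
→ Helmert 7p (PV): X=5744878.7977, Y=-579829.6116, Z=-2706307.1472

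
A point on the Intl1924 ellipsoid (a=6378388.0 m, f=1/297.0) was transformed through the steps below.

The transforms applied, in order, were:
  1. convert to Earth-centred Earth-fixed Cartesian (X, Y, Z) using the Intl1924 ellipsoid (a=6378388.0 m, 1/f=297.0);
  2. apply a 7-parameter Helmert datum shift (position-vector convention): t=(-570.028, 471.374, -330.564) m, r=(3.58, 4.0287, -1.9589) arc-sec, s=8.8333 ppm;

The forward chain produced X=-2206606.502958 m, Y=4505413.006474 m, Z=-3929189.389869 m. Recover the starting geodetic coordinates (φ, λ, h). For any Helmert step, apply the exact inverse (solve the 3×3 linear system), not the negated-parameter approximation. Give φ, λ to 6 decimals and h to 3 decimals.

φ=-38.259015°, λ=116.090748°, h=1327.216 m

start: X=-2206606.5030, Y=4505413.0065, Z=-3929189.3899 m
→ Helmert⁻¹: X=-2205983.0319, Y=4504812.6970, Z=-3928945.3950
→ geod (Bowring, a=6378388.000): φ=-38.25901500°, λ=116.09074800°, h=1327.2160 m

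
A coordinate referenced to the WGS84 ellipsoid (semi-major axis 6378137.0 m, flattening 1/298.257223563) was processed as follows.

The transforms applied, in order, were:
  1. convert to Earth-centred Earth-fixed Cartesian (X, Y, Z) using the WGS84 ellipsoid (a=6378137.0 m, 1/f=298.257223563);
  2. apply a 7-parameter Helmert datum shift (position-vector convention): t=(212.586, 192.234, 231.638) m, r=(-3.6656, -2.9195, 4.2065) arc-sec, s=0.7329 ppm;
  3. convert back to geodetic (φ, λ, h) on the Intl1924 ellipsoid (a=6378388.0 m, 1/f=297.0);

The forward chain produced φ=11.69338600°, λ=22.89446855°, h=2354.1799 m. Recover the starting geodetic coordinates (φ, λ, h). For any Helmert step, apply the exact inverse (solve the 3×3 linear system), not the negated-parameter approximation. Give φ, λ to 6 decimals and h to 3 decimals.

start: φ=11.693386°, λ=22.894469°, h=2354.180 m
→ ECEF (a=6378388.000, f=1/297.0): X=5756888.3328, Y=2431149.9145, Z=1284698.8744
→ Helmert⁻¹: X=5756739.2810, Y=2430815.6718, Z=1284428.0121
→ geod (Bowring, a=6378137.000): φ=11.69115200°, λ=22.89217700°, h=2284.7580 m

φ=11.691152°, λ=22.892177°, h=2284.758 m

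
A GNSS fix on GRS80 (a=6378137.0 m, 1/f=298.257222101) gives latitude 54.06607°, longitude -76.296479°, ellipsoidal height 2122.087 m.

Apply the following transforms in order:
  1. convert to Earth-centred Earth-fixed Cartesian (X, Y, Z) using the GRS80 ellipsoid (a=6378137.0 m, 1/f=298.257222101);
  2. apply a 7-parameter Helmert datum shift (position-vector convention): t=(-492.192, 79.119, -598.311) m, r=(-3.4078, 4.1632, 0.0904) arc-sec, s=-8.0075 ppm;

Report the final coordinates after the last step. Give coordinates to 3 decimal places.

X=888567.273 m, Y=-3645497.997 m, Z=5142183.990 m

start: φ=54.066070°, λ=-76.296479°, h=2122.087 m
→ ECEF (a=6378137.000, f=1/298.257222101): X=888961.1859, Y=-3645691.6638, Z=5142781.1922
→ Helmert 7p (PV): X=888567.2731, Y=-3645497.9966, Z=5142183.9897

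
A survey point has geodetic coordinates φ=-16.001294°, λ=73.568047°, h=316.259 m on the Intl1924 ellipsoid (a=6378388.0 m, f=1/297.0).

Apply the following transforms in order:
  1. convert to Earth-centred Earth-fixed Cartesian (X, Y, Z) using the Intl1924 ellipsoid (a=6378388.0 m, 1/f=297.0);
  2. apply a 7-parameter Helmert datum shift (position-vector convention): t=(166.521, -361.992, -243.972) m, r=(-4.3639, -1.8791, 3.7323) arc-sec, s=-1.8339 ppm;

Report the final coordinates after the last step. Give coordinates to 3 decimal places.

start: φ=-16.001294°, λ=73.568047°, h=316.259 m
→ ECEF (a=6378388.000, f=1/297.0): X=1734918.0715, Y=5882631.6683, Z=-1746973.6979
→ Helmert 7p (PV): X=1734990.8817, Y=5882253.3206, Z=-1747323.1181

X=1734990.882 m, Y=5882253.321 m, Z=-1747323.118 m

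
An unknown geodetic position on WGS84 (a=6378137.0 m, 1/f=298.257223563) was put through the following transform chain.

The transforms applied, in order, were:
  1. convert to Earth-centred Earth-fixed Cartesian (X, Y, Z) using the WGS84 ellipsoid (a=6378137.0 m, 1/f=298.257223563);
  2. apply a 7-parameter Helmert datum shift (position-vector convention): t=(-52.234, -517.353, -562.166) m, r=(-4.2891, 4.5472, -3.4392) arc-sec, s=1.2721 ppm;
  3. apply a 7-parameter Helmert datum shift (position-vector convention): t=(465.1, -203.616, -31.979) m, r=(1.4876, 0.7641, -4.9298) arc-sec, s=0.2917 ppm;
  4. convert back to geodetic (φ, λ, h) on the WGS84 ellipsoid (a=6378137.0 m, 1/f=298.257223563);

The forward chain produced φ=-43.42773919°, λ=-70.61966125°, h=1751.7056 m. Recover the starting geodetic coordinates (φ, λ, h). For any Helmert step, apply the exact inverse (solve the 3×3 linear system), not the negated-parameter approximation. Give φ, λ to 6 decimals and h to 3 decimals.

start: φ=-43.427739°, λ=-70.619661°, h=1751.706 m
→ ECEF (a=6378137.000, f=1/298.257223563): X=1539953.7507, Y=-4377729.9578, Z=-4363338.9463
→ Helmert⁻¹: X=1539608.9895, Y=-4377519.7360, Z=-4363268.4201
→ Helmert⁻¹: X=1539828.4227, Y=-4376880.4205, Z=-4362757.7715
→ geod (Bowring, a=6378137.000): φ=-43.42915600°, λ=-70.61764000°, h=739.9740 m

φ=-43.429156°, λ=-70.617640°, h=739.974 m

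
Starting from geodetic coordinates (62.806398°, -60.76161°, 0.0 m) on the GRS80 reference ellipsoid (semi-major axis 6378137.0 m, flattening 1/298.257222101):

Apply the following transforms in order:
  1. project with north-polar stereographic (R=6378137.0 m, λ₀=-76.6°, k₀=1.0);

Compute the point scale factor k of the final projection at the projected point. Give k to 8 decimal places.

start: φ=62.806398°, λ=-60.761610°, h=0.000 m
→ into stereo (λ₀=-76.6°): φ=62.80639800°, λ−λ₀=15.83839000°
scale k = 1.05849934

1.05849934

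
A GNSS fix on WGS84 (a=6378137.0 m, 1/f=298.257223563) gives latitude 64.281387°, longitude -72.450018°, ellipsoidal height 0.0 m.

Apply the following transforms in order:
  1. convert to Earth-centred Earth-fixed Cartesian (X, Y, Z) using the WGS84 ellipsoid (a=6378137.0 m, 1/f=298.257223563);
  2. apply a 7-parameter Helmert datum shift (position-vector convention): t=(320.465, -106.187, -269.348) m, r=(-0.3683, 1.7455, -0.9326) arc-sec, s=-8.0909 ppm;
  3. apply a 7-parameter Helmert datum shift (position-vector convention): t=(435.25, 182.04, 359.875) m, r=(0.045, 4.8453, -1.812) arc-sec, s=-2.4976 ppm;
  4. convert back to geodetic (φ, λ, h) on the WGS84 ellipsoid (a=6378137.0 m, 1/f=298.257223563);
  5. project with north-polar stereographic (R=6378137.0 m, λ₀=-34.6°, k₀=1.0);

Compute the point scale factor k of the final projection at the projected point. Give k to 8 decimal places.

1.05211896

start: φ=64.281387°, λ=-72.450018°, h=0.000 m
→ ECEF (a=6378137.000, f=1/298.257223563): X=836873.8932, Y=-2646173.5603, Z=5723396.8621
→ Helmert 7p (PV): X=837224.0563, Y=-2646251.9018, Z=5723078.8496
→ Helmert 7p (PV): X=837768.4071, Y=-2646071.8559, Z=5723404.1864
→ geod (Bowring, a=6378137.000): φ=64.28001824°, λ=-72.43177878°, h=81.6307 m
→ into stereo (λ₀=-34.6°): φ=64.28001824°, λ−λ₀=-37.83177878°
scale k = 1.05211896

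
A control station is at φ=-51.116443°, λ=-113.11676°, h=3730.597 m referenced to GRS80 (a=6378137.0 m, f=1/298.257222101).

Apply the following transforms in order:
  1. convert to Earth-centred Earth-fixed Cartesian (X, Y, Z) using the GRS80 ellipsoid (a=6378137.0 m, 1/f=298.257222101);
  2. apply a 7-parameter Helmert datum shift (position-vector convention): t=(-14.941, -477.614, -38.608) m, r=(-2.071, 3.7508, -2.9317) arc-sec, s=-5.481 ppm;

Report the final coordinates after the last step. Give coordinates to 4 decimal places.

start: φ=-51.116443°, λ=-113.116760°, h=3730.597 m
→ ECEF (a=6378137.000, f=1/298.257222101): X=-1576037.7104, Y=-3691975.7385, Z=-4944590.7186
→ Helmert 7p (PV): X=-1576186.4018, Y=-3692460.3621, Z=-4944536.4971

X=-1576186.4018 m, Y=-3692460.3621 m, Z=-4944536.4971 m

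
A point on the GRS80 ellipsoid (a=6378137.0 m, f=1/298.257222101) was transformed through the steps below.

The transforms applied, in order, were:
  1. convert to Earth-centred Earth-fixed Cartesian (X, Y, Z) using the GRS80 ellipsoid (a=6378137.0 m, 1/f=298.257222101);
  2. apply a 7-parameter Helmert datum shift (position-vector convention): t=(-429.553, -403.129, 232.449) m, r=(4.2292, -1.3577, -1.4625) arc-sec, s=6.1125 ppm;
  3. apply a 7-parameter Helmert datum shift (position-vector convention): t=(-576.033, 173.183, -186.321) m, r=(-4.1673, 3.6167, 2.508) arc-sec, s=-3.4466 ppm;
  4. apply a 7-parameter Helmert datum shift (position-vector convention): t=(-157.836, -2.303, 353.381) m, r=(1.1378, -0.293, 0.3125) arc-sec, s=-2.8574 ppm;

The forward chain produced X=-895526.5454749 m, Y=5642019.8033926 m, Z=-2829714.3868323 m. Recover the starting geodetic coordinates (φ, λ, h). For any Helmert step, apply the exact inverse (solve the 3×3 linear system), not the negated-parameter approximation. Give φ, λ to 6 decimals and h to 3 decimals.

start: X=-895526.5455, Y=5642019.8034, Z=-2829714.3868 m
→ Helmert⁻¹: X=-895366.7402, Y=5642023.9730, Z=-2830105.7052
→ Helmert⁻¹: X=-894675.5711, Y=5641938.2866, Z=-2829830.8376
→ Helmert⁻¹: X=-894299.1868, Y=5642242.5573, Z=-2830155.7885
→ geod (Bowring, a=6378137.000): φ=-26.50795200°, λ=99.00649600°, h=1394.6380 m

φ=-26.507952°, λ=99.006496°, h=1394.638 m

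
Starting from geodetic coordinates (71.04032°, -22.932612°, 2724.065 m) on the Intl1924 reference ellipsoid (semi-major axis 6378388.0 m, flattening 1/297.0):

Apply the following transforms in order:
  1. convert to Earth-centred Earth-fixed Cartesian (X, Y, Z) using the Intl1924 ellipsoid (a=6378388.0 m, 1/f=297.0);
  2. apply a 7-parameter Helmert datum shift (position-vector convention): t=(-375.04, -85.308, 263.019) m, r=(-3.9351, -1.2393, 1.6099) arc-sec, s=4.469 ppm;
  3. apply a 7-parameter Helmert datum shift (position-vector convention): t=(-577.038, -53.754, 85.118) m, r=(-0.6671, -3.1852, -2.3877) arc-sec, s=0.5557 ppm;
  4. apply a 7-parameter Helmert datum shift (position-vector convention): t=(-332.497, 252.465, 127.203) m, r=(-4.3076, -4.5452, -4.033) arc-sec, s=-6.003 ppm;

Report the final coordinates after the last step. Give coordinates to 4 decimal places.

X=1913576.7122 m, Y=-809943.9126 m, Z=6013050.7159 m

start: φ=71.040320°, λ=-22.932612°, h=2724.065 m
→ ECEF (a=6378388.000, f=1/297.0): X=1915143.5265, Y=-810273.1904, Z=6012463.0071
→ Helmert 7p (PV): X=1914747.2447, Y=-810232.4661, Z=6012779.8610
→ Helmert 7p (PV): X=1914069.0404, Y=-810289.3887, Z=6012900.5088
→ Helmert 7p (PV): X=1913576.7122, Y=-809943.9126, Z=6013050.7159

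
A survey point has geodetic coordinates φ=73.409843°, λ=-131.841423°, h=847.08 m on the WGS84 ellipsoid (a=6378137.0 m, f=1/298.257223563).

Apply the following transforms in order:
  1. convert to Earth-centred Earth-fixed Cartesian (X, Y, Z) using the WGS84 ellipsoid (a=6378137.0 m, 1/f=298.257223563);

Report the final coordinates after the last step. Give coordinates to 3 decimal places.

start: φ=73.409843°, λ=-131.841423°, h=847.080 m
→ ECEF (a=6378137.000, f=1/298.257223563): X=-1218723.1288, Y=-1361085.9767, Z=6091270.0462

X=-1218723.129 m, Y=-1361085.977 m, Z=6091270.046 m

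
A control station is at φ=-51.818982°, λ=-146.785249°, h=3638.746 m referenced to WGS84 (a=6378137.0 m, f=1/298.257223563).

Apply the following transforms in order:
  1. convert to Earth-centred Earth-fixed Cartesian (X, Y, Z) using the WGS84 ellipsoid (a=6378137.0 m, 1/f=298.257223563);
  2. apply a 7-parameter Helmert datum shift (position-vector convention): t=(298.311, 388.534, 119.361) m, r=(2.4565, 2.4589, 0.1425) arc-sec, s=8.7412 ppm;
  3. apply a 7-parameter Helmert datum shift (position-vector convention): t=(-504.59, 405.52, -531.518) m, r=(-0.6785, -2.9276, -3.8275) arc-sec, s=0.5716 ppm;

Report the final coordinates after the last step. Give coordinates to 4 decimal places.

start: φ=-51.818982°, λ=-146.785249°, h=3638.746 m
→ ECEF (a=6378137.000, f=1/298.257223563): X=-3307223.4323, Y=-2165402.6395, Z=-4993238.4851
→ Helmert 7p (PV): X=-3307012.0598, Y=-2164975.8513, Z=-4993149.1339
→ Helmert 7p (PV): X=-3307487.8441, Y=-2164526.6278, Z=-4993723.3222

X=-3307487.8441 m, Y=-2164526.6278 m, Z=-4993723.3222 m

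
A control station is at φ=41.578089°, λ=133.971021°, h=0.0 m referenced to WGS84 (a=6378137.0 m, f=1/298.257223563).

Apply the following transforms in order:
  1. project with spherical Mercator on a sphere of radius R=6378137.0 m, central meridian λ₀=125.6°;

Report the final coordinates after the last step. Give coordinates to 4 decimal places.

E=931857.7951 m, N=5097987.2538 m

start: φ=41.578089°, λ=133.971021°, h=0.000 m
→ merc (R=6378137.0, λ₀=125.6°): E=931857.7951, N=5097987.2538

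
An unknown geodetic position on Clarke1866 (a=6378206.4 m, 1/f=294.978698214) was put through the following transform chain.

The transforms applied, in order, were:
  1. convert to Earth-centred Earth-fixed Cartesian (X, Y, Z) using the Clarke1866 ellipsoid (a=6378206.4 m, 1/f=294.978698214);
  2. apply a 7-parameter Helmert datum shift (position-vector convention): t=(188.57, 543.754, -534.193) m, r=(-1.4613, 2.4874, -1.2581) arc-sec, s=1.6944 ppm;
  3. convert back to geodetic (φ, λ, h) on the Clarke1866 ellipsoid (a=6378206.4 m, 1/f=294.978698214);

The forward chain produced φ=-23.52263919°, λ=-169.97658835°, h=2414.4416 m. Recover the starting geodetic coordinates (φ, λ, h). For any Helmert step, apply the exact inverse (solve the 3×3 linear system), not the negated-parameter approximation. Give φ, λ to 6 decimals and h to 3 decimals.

start: φ=-23.522639°, λ=-169.976588°, h=2414.442 m
→ ECEF (a=6378206.400, f=1/294.978698214): X=-5764217.5267, Y=-1018815.7971, Z=-2530712.2130
→ Helmert⁻¹: X=-5764359.5990, Y=-1019375.0575, Z=-2530250.4686
→ geod (Bowring, a=6378206.400): φ=-23.51796300°, λ=-169.97144000°, h=2447.7260 m

φ=-23.517963°, λ=-169.971440°, h=2447.726 m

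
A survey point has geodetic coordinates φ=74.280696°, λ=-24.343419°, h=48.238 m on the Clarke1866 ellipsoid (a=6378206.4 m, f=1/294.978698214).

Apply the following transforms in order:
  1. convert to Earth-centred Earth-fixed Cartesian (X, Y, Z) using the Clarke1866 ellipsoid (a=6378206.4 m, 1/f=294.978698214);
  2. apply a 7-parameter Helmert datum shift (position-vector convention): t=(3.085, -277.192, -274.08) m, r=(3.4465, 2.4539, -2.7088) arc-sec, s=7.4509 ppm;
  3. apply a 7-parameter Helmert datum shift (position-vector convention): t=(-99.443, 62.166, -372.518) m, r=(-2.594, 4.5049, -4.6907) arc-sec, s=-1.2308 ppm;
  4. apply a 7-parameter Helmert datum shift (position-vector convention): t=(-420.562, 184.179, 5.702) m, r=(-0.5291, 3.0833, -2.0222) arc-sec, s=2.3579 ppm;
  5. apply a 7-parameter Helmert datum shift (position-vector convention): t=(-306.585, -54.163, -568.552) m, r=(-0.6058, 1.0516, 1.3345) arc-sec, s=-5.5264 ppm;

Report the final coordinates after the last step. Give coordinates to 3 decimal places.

X=1578833.099 m, Y=-714686.315 m, Z=6116092.804 m

start: φ=74.280696°, λ=-24.343419°, h=48.238 m
→ ECEF (a=6378206.400, f=1/294.978698214): X=1579350.8137, Y=-714545.5655, Z=6117367.5434
→ Helmert 7p (PV): X=1579429.0603, Y=-714951.0392, Z=6117108.3143
→ Helmert 7p (PV): X=1579445.0143, Y=-714846.9822, Z=6116702.7634
→ Helmert 7p (PV): X=1579112.6024, Y=-714664.2832, Z=6116701.1116
→ Helmert 7p (PV): X=1578833.0990, Y=-714686.3154, Z=6116092.8045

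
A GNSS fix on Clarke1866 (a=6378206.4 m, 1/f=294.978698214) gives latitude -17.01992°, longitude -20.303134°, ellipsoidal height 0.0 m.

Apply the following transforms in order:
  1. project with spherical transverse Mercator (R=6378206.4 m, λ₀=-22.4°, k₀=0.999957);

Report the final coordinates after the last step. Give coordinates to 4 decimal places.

E=223233.0065 m, N=-1895784.0037 m

start: φ=-17.019920°, λ=-20.303134°, h=0.000 m
→ tm (R=6378206.4, λ₀=-22.4°): E=223233.0065, N=-1895784.0037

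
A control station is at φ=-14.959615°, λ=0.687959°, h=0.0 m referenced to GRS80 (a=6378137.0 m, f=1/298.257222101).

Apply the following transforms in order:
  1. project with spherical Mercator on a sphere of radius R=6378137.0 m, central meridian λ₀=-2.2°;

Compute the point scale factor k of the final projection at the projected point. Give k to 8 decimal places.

1.03508095

start: φ=-14.959615°, λ=0.687959°, h=0.000 m
→ into merc (λ₀=-2.2°): φ=-14.95961500°, λ−λ₀=2.88795900°
scale k = 1.03508095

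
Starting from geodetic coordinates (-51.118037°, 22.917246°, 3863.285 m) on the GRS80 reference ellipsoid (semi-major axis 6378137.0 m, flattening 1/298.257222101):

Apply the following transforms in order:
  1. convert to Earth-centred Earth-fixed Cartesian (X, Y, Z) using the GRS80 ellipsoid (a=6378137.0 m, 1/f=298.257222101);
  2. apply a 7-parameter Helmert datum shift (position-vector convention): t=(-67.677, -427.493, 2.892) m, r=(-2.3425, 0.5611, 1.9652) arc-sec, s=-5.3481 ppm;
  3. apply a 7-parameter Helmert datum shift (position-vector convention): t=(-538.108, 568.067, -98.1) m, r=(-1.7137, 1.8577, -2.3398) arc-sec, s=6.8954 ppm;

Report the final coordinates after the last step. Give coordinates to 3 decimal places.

start: φ=-51.118037°, λ=22.917246°, h=3863.285 m
→ ECEF (a=6378137.000, f=1/298.257222101): X=3697390.8807, Y=1563150.7195, Z=-4944805.3907
→ Helmert 7p (PV): X=3697275.0855, Y=1562693.9368, Z=-4944803.8636
→ Helmert 7p (PV): X=3696735.6634, Y=1563189.7553, Z=-4944982.3426

X=3696735.663 m, Y=1563189.755 m, Z=-4944982.343 m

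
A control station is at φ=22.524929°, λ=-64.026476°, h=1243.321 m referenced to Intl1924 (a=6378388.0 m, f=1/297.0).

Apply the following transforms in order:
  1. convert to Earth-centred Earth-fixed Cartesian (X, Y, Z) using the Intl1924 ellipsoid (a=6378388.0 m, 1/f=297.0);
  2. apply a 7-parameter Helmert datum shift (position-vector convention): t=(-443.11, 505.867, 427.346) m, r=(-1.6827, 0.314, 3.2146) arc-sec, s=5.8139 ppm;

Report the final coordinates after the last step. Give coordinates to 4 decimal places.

start: φ=22.524929°, λ=-64.026476°, h=1243.321 m
→ ECEF (a=6378388.000, f=1/297.0): X=2582124.4096, Y=-5300354.5040, Z=2428714.9235
→ Helmert 7p (PV): X=2581782.6147, Y=-5299819.3971, Z=2429195.6993

X=2581782.6147 m, Y=-5299819.3971 m, Z=2429195.6993 m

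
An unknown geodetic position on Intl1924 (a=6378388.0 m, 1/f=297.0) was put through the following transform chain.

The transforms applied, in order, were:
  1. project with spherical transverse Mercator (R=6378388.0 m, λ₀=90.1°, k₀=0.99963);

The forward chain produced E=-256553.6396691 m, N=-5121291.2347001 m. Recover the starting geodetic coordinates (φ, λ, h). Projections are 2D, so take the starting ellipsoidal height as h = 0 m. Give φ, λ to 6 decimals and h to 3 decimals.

start: E=-256553.6397, N=-5121291.2347 m
→ tm⁻¹: φ=-45.97254800°, λ=86.78279500°

φ=-45.972548°, λ=86.782795°, h=0.000 m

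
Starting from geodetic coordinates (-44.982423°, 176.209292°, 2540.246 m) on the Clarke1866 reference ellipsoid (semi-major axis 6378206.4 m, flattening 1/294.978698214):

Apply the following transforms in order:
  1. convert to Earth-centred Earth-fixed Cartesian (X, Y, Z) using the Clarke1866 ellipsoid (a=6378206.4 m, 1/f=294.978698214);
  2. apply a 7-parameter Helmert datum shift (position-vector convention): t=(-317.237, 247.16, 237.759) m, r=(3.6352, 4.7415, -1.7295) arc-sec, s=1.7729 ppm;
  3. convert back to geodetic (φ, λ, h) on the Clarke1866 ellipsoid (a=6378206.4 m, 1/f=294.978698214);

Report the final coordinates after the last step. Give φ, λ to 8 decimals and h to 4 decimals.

start: φ=-44.982423°, λ=176.209292°, h=2540.246 m
→ ECEF (a=6378206.400, f=1/294.978698214): X=-4511011.1813, Y=298886.2348, Z=-4487559.5177
→ Helmert 7p (PV): X=-4511437.0675, Y=299250.8376, Z=-4487220.7504
→ geod (Bowring, a=6378206.400): φ=-44.97741237°, λ=176.20503857°, h=2618.4381 m

φ=-44.97741237°, λ=176.20503857°, h=2618.4381 m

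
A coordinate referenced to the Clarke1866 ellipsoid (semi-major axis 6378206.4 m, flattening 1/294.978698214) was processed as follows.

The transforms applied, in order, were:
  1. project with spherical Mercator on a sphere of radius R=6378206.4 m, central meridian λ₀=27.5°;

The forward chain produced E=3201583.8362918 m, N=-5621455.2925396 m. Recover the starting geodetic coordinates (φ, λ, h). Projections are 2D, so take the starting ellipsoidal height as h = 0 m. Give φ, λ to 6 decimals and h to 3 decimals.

φ=-44.999191°, λ=56.260004°, h=0.000 m

start: E=3201583.8363, N=-5621455.2925 m
→ merc⁻¹: φ=-44.99919100°, λ=56.26000400°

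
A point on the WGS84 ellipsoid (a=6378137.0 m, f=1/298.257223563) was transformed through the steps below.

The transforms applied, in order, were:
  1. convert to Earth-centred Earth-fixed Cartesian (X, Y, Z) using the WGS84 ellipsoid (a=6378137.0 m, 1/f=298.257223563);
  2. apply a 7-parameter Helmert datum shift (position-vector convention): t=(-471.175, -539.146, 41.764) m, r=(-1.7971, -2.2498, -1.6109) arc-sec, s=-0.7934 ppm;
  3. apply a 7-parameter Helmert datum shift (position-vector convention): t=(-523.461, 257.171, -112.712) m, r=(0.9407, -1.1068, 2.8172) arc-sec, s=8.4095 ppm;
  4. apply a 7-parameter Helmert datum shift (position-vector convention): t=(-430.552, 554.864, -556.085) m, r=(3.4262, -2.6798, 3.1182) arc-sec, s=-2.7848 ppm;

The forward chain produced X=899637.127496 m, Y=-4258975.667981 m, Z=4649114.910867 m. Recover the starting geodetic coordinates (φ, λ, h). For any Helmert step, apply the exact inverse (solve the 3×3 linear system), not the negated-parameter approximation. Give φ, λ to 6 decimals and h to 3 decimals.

start: X=899637.1275, Y=-4258975.6680, Z=4649114.9109 m
→ Helmert⁻¹: X=900066.2031, Y=-4259478.7652, Z=4649743.0035
→ Helmert⁻¹: X=900548.8617, Y=-4259691.2079, Z=4649831.2075
→ Helmert⁻¹: X=901104.7316, Y=-4259188.9150, Z=4649746.1954
→ geod (Bowring, a=6378137.000): φ=47.07669000°, λ=-78.05424600°, h=2964.8170 m

φ=47.076690°, λ=-78.054246°, h=2964.817 m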